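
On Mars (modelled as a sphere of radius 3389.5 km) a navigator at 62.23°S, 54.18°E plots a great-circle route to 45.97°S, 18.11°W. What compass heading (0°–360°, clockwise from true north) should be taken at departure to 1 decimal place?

257.4°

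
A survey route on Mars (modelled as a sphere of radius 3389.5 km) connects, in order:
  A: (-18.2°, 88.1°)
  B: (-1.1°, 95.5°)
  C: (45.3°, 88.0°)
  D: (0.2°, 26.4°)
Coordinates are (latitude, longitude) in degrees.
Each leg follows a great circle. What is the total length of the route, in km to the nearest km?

Leg A→B: central angle 0.3243 rad, distance 1099.1 km.
Leg B→C: central angle 0.8181 rad, distance 2773.0 km.
Leg C→D: central angle 1.2270 rad, distance 4159.0 km.
Total: 1099.1 + 2773.0 + 4159.0 ≈ 8031 km.

8031 km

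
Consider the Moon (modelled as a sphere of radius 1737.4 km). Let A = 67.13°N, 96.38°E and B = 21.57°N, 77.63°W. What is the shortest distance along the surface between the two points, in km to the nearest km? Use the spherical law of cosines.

In radians: φ₁ = 1.1716, φ₂ = 0.3765, Δλ = -174.010° = -3.0370 rad.
cos c = sin φ₁ sin φ₂ + cos φ₁ cos φ₂ cos Δλ = (0.9214)(0.3676) + (0.3886)(0.9300)(-0.9945) = -0.02071,
so c = arccos(-0.02071) = 1.59151 rad.
Distance = R·c = 1737.4 × 1.5915 ≈ 2765 km.

2765 km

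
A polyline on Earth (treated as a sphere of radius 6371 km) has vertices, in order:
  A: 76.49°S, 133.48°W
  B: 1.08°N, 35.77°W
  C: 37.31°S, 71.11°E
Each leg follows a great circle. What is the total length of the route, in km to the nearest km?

21891 km

Leg A→B: central angle 1.6205 rad, distance 10324.1 km.
Leg B→C: central angle 1.8156 rad, distance 11567.0 km.
Total: 10324.1 + 11567.0 ≈ 21891 km.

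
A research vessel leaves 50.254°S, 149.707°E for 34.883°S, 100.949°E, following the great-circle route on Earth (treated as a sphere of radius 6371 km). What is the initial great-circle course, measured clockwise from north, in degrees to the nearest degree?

275°

With φ₁ = -0.8771, φ₂ = -0.6088, Δλ = -0.8510 rad, the forward-azimuth formula gives
θ = atan2( sin Δλ cos φ₂ , cos φ₁ sin φ₂ − sin φ₁ cos φ₂ cos Δλ ) = atan2(-0.6168, 0.0501) = -85.35°.
Adding 360° brings this into [0°, 360°): 275°.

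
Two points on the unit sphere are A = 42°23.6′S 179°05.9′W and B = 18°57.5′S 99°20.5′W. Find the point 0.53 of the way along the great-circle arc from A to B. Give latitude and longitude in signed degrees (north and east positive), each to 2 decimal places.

The central angle between A and B is δ = 1.2204 rad.
With f = 0.53, the slerp weights are sin((1−f)δ)/sin δ = 0.5778 and sin(fδ)/sin δ = 0.6416.
Weighted sum of the unit vectors: (0.5778)·(-0.7384,-0.0116,-0.6742) + (0.6416)·(-0.1535,-0.9332,-0.3249) = (-0.5251, -0.6055, -0.5980).
Converting back: φ = atan2(z, √(x²+y²)) = -36.73°, λ = atan2(y, x) = -130.93°.

-36.73°, -130.93°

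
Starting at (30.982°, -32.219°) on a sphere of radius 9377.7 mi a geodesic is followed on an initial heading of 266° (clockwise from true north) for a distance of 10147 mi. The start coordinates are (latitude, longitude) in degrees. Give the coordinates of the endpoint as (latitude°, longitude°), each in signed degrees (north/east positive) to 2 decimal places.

10.89°, -95.97°

Angular distance δ = d/R = 10147/9377.7 = 1.08204 rad; initial bearing θ = 4.6426 rad.
sin φ₂ = sin φ₁ cos δ + cos φ₁ sin δ cos θ = (0.5148)(0.4695) + (0.8573)(0.8829)(-0.0698) = 0.1889, so φ₂ = 10.89°.
Δλ = atan2(sin θ sin δ cos φ₁, cos δ − sin φ₁ sin φ₂) = atan2(-0.7551, 0.3723) = -63.755°.
λ₂ = -32.219° − 63.755° = -95.97°.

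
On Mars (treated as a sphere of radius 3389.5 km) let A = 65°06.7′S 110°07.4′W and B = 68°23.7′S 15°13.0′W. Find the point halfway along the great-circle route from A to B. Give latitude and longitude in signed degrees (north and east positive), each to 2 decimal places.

The central angle between A and B is δ = 0.5914 rad.
With f = 0.5, the slerp weights are sin((1−f)δ)/sin δ = 0.5227 and sin(fδ)/sin δ = 0.5227.
Weighted sum of the unit vectors: (0.5227)·(-0.1448,-0.3952,-0.9071) + (0.5227)·(0.3553,-0.0966,-0.9297) = (0.1100, -0.2571, -0.9601).
Converting back: φ = atan2(z, √(x²+y²)) = -73.76°, λ = atan2(y, x) = -66.83°.

-73.76°, -66.83°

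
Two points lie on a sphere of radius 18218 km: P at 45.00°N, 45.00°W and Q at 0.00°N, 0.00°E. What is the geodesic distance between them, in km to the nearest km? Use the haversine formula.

In radians: φ₁ = 0.7854, φ₂ = 0.0000, Δλ = 45.000° = 0.7854 rad.
Haversine: a = sin²(Δφ/2) + cos φ₁ cos φ₂ sin²(Δλ/2) = 0.1464 + (0.7071)(1.0000)(0.1464) = 0.25000.
Central angle c = 2·arcsin(√a) = 1.04720 rad.
Distance = R·c = 18218 × 1.0472 ≈ 19078 km.

19078 km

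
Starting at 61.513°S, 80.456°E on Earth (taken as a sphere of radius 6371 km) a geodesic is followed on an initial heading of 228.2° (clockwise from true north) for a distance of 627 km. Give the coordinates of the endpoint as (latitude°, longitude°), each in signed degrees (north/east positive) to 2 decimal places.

Angular distance δ = d/R = 627/6371 = 0.09841 rad; initial bearing θ = 3.9828 rad.
sin φ₂ = sin φ₁ cos δ + cos φ₁ sin δ cos θ = (-0.8789)(0.9952) + (0.4770)(0.0983)(-0.6665) = -0.9059, so φ₂ = -64.95°.
Δλ = atan2(sin θ sin δ cos φ₁, cos δ − sin φ₁ sin φ₂) = atan2(-0.0349, 0.1989) = -9.960°.
λ₂ = 80.456° − 9.960° = 70.50°.

-64.95°, 70.50°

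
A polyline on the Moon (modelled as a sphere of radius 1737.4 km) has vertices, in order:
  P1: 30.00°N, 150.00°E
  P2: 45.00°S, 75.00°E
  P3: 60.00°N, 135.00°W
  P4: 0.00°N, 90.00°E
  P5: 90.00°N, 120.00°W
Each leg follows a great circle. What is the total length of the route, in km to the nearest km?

Leg P1→P2: central angle 1.7671 rad, distance 3070.2 km.
Leg P2→P3: central angle 2.7352 rad, distance 4752.2 km.
Leg P3→P4: central angle 1.9322 rad, distance 3356.9 km.
Leg P4→P5: central angle 1.5708 rad, distance 2729.1 km.
Total: 3070.2 + 4752.2 + 3356.9 + 2729.1 ≈ 13908 km.

13908 km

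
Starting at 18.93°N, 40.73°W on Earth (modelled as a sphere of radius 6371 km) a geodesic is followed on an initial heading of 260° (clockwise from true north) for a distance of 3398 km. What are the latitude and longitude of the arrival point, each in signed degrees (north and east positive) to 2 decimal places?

11.29°, -71.43°

Angular distance δ = d/R = 3398/6371 = 0.53335 rad; initial bearing θ = 4.5379 rad.
sin φ₂ = sin φ₁ cos δ + cos φ₁ sin δ cos θ = (0.3244)(0.8611) + (0.9459)(0.5084)(-0.1736) = 0.1958, so φ₂ = 11.29°.
Δλ = atan2(sin θ sin δ cos φ₁, cos δ − sin φ₁ sin φ₂) = atan2(-0.4736, 0.7976) = -30.703°.
λ₂ = -40.730° − 30.703° = -71.43°.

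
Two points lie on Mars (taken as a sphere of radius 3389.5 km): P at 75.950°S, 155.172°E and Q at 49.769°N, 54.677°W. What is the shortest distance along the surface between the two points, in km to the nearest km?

8947 km

Let φ₁ = -1.3256 rad, φ₂ = 0.8686 rad, and Δλ = 2.6206 rad.
cos c = sin φ₁ sin φ₂ + cos φ₁ cos φ₂ cos Δλ = (-0.9701)(0.7634) + (0.2428)(0.6459)(-0.8673) = -0.87660,
so c = arccos(-0.87660) = 2.63956 rad.
Distance = R·c = 3389.5 × 2.6396 ≈ 8947 km.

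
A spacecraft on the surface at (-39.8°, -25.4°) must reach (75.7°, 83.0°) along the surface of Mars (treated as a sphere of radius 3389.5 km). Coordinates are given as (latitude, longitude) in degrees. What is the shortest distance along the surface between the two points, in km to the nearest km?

7860 km

With latitudes φ₁ = -39.800°, φ₂ = 75.700° and longitude difference Δλ = 108.400°:
Haversine: a = sin²(Δφ/2) + cos φ₁ cos φ₂ sin²(Δλ/2) = 0.7153 + (0.7683)(0.2470)(0.6578) = 0.84009.
Central angle c = 2·arcsin(√a) = 2.31880 rad.
Distance = R·c = 3389.5 × 2.3188 ≈ 7860 km.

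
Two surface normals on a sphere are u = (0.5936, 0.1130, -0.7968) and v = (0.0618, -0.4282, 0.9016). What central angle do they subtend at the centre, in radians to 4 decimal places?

u·v = -0.7301; |u| = 1.0000, |v| = 1.0000.
cos θ = (u·v)/(|u||v|) = -0.7301, so θ = 2.3892 rad.

2.3892 rad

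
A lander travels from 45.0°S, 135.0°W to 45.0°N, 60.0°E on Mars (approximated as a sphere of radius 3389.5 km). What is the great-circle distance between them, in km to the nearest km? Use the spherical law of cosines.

In radians: φ₁ = -0.7854, φ₂ = 0.7854, Δλ = -165.000° = -2.8798 rad.
cos c = sin φ₁ sin φ₂ + cos φ₁ cos φ₂ cos Δλ = (-0.7071)(0.7071) + (0.7071)(0.7071)(-0.9659) = -0.98296,
so c = arccos(-0.98296) = 2.95674 rad.
Distance = R·c = 3389.5 × 2.9567 ≈ 10022 km.

10022 km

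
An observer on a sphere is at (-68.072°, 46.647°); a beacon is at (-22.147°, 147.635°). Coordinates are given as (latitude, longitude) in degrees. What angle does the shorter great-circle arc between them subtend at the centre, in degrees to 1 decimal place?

In radians: φ₁ = -1.1881, φ₂ = -0.3865, Δλ = 100.988° = 1.7626 rad.
Haversine: a = sin²(Δφ/2) + cos φ₁ cos φ₂ sin²(Δλ/2) = 0.1522 + (0.3734)(0.9262)(0.5953) = 0.35811.
Central angle c = 2·arcsin(√a) = 1.28306 rad.
So the angular separation is 73.5°.

73.5°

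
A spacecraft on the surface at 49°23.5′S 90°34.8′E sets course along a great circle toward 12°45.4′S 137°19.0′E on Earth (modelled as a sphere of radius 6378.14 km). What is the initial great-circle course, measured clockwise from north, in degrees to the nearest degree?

63°

With φ₁ = -0.8620, φ₂ = -0.2226, Δλ = 0.8157 rad, the forward-azimuth formula gives
θ = atan2( sin Δλ cos φ₂ , cos φ₁ sin φ₂ − sin φ₁ cos φ₂ cos Δλ ) = atan2(0.7102, 0.3637) = 62.88°.
So the initial bearing is 63°.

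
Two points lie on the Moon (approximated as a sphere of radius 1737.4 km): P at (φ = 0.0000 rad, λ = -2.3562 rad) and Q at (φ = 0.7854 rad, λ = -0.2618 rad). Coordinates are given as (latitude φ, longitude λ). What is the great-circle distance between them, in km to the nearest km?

3357 km

With latitudes φ₁ = 0.000°, φ₂ = 45.000° and longitude difference Δλ = 120.000°:
Haversine: a = sin²(Δφ/2) + cos φ₁ cos φ₂ sin²(Δλ/2) = 0.1464 + (1.0000)(0.7071)(0.7500) = 0.67678.
Central angle c = 2·arcsin(√a) = 1.93217 rad.
Distance = R·c = 1737.4 × 1.9322 ≈ 3357 km.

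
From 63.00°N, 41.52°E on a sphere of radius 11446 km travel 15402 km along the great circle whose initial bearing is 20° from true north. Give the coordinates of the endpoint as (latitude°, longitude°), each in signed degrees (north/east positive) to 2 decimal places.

Angular distance δ = d/R = 15402/11446 = 1.34562 rad; initial bearing θ = 0.3491 rad.
sin φ₂ = sin φ₁ cos δ + cos φ₁ sin δ cos θ = (0.8910)(0.2233) + (0.4540)(0.9748)(0.9397) = 0.6148, so φ₂ = 37.94°.
Δλ = atan2(sin θ sin δ cos φ₁, cos δ − sin φ₁ sin φ₂) = atan2(0.1514, -0.3245) = 154.995°.
λ₂ = 41.520° + 154.995° = 196.51° → -163.49° after wrapping to (−180°, 180°].

37.94°, -163.49°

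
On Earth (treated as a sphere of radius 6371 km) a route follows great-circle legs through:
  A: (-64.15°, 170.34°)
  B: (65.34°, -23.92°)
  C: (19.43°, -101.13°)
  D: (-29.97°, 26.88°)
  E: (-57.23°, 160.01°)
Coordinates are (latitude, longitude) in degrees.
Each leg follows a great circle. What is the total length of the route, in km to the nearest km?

Leg A→B: central angle 3.0336 rad, distance 19327.3 km.
Leg B→C: central angle 1.1708 rad, distance 7459.1 km.
Leg C→D: central angle 2.3040 rad, distance 14678.8 km.
Leg D→E: central angle 1.4711 rad, distance 9372.7 km.
Total: 19327.3 + 7459.1 + 14678.8 + 9372.7 ≈ 50838 km.

50838 km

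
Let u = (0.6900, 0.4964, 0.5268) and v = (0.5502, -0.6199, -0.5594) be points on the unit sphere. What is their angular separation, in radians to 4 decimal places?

u·v = -0.2228; |u| = 1.0000, |v| = 1.0000.
cos θ = (u·v)/(|u||v|) = -0.2228, so θ = 1.7955 rad.

1.7955 rad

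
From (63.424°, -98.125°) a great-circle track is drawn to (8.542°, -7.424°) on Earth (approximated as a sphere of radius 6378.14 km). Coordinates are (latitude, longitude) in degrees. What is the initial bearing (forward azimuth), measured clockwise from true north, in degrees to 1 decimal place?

With φ₁ = 1.1070, φ₂ = 0.1491, Δλ = 1.5830 rad, the forward-azimuth formula gives
θ = atan2( sin Δλ cos φ₂ , cos φ₁ sin φ₂ − sin φ₁ cos φ₂ cos Δλ ) = atan2(0.9888, 0.0773) = 85.53°.
So the initial bearing is 85.5°.

85.5°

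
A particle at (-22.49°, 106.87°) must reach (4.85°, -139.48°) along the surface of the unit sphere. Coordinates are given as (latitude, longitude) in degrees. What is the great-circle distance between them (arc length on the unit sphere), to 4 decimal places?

1.9841

In radians: φ₁ = -0.3925, φ₂ = 0.0846, Δλ = 113.650° = 1.9836 rad.
cos c = sin φ₁ sin φ₂ + cos φ₁ cos φ₂ cos Δλ = (-0.3825)(0.0845) + (0.9239)(0.9964)(-0.4011) = -0.40165,
so c = arccos(-0.40165) = 1.98412 rad.
On the unit sphere the arc length equals the central angle: 1.9841.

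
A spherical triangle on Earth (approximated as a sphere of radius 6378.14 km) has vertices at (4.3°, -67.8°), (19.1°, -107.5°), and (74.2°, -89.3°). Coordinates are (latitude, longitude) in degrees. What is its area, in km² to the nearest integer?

16471710 km²

Side lengths (central angles): a = 0.9773, b = 1.2400, c = 0.7234 rad; semiperimeter s = 1.4704.
By l'Huilier's theorem, tan(E/4) = √[tan(s/2) tan((s−a)/2) tan((s−b)/2) tan((s−c)/2)], giving spherical excess E = 0.4049 rad.
Area = E·R² = 0.4049 × (6378.14)² ≈ 16471710 km².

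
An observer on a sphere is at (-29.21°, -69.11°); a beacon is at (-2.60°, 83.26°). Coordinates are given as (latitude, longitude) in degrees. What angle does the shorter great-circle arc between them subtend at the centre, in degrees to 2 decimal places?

138.62°

With latitudes φ₁ = -29.210°, φ₂ = -2.600° and longitude difference Δλ = 152.370°:
cos c = sin φ₁ sin φ₂ + cos φ₁ cos φ₂ cos Δλ = (-0.4880)(-0.0454) + (0.8728)(0.9990)(-0.8860) = -0.75037,
so c = arccos(-0.75037) = 2.41941 rad.
So the angular separation is 138.62°.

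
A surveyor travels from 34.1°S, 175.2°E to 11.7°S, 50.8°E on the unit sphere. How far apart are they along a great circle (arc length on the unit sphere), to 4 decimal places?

Let φ₁ = -0.5952 rad, φ₂ = -0.2042 rad, and Δλ = -2.1712 rad.
Haversine: a = sin²(Δφ/2) + cos φ₁ cos φ₂ sin²(Δλ/2) = 0.0377 + (0.8281)(0.9792)(0.7825) = 0.67221.
Central angle c = 2·arcsin(√a) = 1.92241 rad.
On the unit sphere the arc length equals the central angle: 1.9224.

1.9224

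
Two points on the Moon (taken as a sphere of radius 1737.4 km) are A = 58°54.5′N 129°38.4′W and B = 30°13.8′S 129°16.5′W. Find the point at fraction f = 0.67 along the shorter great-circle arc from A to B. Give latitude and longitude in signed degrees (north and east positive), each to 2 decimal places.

-0.81°, -129.37°

Central angle δ = 1.5558 rad. Interpolating on the sphere with fraction f = 0.67:
P = [sin((1−f)δ)·A + sin(fδ)·B] / sin δ = 0.4912·A + 0.8637·B in Cartesian coordinates,
giving P = (-0.6342, -0.7730, -0.0142), i.e. latitude -0.81°, longitude -129.37°.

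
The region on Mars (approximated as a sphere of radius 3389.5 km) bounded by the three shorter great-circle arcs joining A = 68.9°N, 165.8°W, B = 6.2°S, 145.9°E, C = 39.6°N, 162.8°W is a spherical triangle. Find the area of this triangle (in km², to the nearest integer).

3663216 km²

Side lengths (central angles): a = 1.1482, b = 0.5122, c = 1.4330 rad; semiperimeter s = 1.5467.
By l'Huilier's theorem, tan(E/4) = √[tan(s/2) tan((s−a)/2) tan((s−b)/2) tan((s−c)/2)], giving spherical excess E = 0.3189 rad.
Area = E·R² = 0.3189 × (3389.5)² ≈ 3663216 km².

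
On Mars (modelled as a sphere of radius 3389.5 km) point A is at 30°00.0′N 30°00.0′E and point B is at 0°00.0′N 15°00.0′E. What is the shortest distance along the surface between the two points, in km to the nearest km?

Let φ₁ = 0.5236 rad, φ₂ = 0.0000 rad, and Δλ = -0.2618 rad.
cos c = sin φ₁ sin φ₂ + cos φ₁ cos φ₂ cos Δλ = (0.5000)(0.0000) + (0.8660)(1.0000)(0.9659) = 0.83652,
so c = arccos(0.83652) = 0.57990 rad.
Distance = R·c = 3389.5 × 0.5799 ≈ 1966 km.

1966 km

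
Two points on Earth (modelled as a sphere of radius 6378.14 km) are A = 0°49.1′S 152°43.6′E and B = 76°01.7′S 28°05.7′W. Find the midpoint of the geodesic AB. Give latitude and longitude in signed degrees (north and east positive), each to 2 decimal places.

The central angle between A and B is δ = 1.8003 rad.
With f = 0.5, the slerp weights are sin((1−f)δ)/sin δ = 0.8045 and sin(fδ)/sin δ = 0.8045.
Weighted sum of the unit vectors: (0.8045)·(-0.8887,0.4582,-0.0143) + (0.8045)·(0.2130,-0.1137,-0.9704) = (-0.5437, 0.2772, -0.7922).
Converting back: φ = atan2(z, √(x²+y²)) = -52.39°, λ = atan2(y, x) = 152.99°.

-52.39°, 152.99°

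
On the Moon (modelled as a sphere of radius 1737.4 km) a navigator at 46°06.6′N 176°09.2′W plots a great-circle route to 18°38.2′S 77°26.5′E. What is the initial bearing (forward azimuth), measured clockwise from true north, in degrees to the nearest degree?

268°

Δλ = -106.405° = -1.8571 rad.
y = sin Δλ · cos φ₂ = (-0.9593)(0.9476) = -0.9090
x = cos φ₁ sin φ₂ − sin φ₁ cos φ₂ cos Δλ = (0.6933)(-0.3196) − (0.7207)(0.9476)(-0.2824) = -0.0287
θ = atan2(y, x) = -91.81°; adding 360° gives 268°.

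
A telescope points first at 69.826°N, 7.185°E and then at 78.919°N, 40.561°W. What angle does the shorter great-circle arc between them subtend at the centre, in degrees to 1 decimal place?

With latitudes φ₁ = 69.826°, φ₂ = 78.919° and longitude difference Δλ = -47.746°:
cos c = sin φ₁ sin φ₂ + cos φ₁ cos φ₂ cos Δλ = (0.9386)(0.9814) + (0.3449)(0.1922)(0.6724) = 0.96572,
so c = arccos(0.96572) = 0.26259 rad.
So the angular separation is 15.0°.

15.0°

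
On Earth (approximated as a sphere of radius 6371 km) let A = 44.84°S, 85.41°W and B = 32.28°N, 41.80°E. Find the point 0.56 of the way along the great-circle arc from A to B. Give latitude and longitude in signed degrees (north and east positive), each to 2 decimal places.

-7.99°, -5.71°

The central angle between A and B is δ = 2.4025 rad.
With f = 0.56, the slerp weights are sin((1−f)δ)/sin δ = 1.2930 and sin(fδ)/sin δ = 1.4471.
Weighted sum of the unit vectors: (1.2930)·(0.0567,-0.7068,-0.7051) + (1.4471)·(0.6303,0.5635,0.5341) = (0.9854, -0.0985, -0.1389).
Converting back: φ = atan2(z, √(x²+y²)) = -7.99°, λ = atan2(y, x) = -5.71°.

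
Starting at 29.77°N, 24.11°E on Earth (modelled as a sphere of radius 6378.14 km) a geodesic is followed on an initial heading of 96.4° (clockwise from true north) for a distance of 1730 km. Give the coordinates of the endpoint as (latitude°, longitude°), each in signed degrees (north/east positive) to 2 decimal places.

Angular distance δ = d/R = 1730/6378.14 = 0.27124 rad; initial bearing θ = 1.6825 rad.
sin φ₂ = sin φ₁ cos δ + cos φ₁ sin δ cos θ = (0.4965)(0.9634) + (0.8680)(0.2679)(-0.1115) = 0.4524, so φ₂ = 26.90°.
Δλ = atan2(sin θ sin δ cos φ₁, cos δ − sin φ₁ sin φ₂) = atan2(0.2311, 0.7388) = 17.371°.
λ₂ = 24.110° + 17.371° = 41.48°.

26.90°, 41.48°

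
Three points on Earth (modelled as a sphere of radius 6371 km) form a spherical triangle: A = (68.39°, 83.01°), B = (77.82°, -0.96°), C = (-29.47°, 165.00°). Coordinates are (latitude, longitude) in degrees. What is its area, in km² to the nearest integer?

21651722 km²

Side lengths (central angles): a = 2.2904, b = 1.9962, c = 0.4104 rad; semiperimeter s = 2.3485.
By l'Huilier's theorem, tan(E/4) = √[tan(s/2) tan((s−a)/2) tan((s−b)/2) tan((s−c)/2)], giving spherical excess E = 0.5334 rad.
Area = E·R² = 0.5334 × (6371)² ≈ 21651722 km².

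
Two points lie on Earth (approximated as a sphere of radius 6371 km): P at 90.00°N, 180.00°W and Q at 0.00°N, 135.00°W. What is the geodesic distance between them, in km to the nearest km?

10008 km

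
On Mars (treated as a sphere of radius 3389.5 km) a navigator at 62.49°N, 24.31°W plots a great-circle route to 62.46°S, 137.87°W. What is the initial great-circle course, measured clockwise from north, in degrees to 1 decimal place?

239.9°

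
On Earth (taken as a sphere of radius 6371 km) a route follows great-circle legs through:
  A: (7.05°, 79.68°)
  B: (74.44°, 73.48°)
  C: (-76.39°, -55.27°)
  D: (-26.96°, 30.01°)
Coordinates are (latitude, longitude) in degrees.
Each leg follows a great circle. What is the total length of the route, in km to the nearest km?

Leg A→B: central angle 1.1779 rad, distance 7504.2 km.
Leg B→C: central angle 2.9212 rad, distance 18610.9 km.
Leg C→D: central angle 1.0952 rad, distance 6977.3 km.
Total: 7504.2 + 18610.9 + 6977.3 ≈ 33092 km.

33092 km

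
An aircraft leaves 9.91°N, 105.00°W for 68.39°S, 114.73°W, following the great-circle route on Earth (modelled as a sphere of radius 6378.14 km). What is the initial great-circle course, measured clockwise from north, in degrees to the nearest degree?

184°

With φ₁ = 0.1730, φ₂ = -1.1936, Δλ = -0.1698 rad, the forward-azimuth formula gives
θ = atan2( sin Δλ cos φ₂ , cos φ₁ sin φ₂ − sin φ₁ cos φ₂ cos Δλ ) = atan2(-0.0622, -0.9783) = -176.36°.
Adding 360° brings this into [0°, 360°): 184°.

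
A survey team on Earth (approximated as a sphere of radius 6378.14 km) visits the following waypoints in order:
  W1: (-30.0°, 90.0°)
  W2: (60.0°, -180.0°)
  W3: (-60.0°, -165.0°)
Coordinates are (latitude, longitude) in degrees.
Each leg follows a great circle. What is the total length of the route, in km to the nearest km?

Leg W1→W2: central angle 2.0186 rad, distance 12875.1 km.
Leg W2→W3: central angle 2.1043 rad, distance 13421.3 km.
Total: 12875.1 + 13421.3 ≈ 26296 km.

26296 km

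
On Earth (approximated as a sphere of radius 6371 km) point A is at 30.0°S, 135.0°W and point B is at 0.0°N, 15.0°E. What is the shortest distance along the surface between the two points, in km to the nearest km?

In radians: φ₁ = -0.5236, φ₂ = 0.0000, Δλ = 150.000° = 2.6180 rad.
cos c = sin φ₁ sin φ₂ + cos φ₁ cos φ₂ cos Δλ = (-0.5000)(0.0000) + (0.8660)(1.0000)(-0.8660) = -0.75000,
so c = arccos(-0.75000) = 2.41886 rad.
Distance = R·c = 6371 × 2.4189 ≈ 15411 km.

15411 km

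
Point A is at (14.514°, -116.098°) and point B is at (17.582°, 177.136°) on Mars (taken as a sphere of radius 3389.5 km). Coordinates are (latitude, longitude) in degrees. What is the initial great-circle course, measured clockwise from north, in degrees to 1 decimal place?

Δλ = -66.766° = -1.1653 rad.
y = sin Δλ · cos φ₂ = (-0.9189)(0.9533) = -0.8760
x = cos φ₁ sin φ₂ − sin φ₁ cos φ₂ cos Δλ = (0.9681)(0.3021) − (0.2506)(0.9533)(0.3945) = 0.1982
θ = atan2(y, x) = -77.25°; adding 360° gives 282.7°.

282.7°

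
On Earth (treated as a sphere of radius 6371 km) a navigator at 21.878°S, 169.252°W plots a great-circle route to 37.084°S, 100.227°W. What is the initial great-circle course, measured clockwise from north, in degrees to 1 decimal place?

121.3°

With φ₁ = -0.3818, φ₂ = -0.6472, Δλ = 1.2047 rad, the forward-azimuth formula gives
θ = atan2( sin Δλ cos φ₂ , cos φ₁ sin φ₂ − sin φ₁ cos φ₂ cos Δλ ) = atan2(0.7449, -0.4531) = 121.31°.
So the initial bearing is 121.3°.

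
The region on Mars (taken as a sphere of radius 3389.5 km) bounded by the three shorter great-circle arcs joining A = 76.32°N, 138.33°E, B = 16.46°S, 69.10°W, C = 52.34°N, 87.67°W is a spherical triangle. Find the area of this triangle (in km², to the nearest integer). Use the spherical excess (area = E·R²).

1042192 km²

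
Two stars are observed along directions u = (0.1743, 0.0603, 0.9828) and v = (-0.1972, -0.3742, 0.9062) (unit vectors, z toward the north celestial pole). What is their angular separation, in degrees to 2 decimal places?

u·v = 0.8337; |u| = 1.0000, |v| = 1.0001.
cos θ = (u·v)/(|u||v|) = 0.8337, so θ = 33.52°.

33.52°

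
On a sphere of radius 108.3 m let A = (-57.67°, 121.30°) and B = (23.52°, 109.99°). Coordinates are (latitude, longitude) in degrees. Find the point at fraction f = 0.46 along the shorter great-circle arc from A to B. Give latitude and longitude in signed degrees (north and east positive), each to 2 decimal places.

Central angle δ = 1.4267 rad. Interpolating on the sphere with fraction f = 0.46:
P = [sin((1−f)δ)·A + sin(fδ)·B] / sin δ = 0.7037·A + 0.6166·B in Cartesian coordinates,
giving P = (-0.3888, 0.8528, -0.3486), i.e. latitude -20.40°, longitude 114.51°.

-20.40°, 114.51°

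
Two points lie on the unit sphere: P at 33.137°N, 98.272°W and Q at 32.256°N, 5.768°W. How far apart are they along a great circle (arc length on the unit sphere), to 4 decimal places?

1.3069

In radians: φ₁ = 0.5783, φ₂ = 0.5630, Δλ = 92.504° = 1.6145 rad.
cos c = sin φ₁ sin φ₂ + cos φ₁ cos φ₂ cos Δλ = (0.5466)(0.5337) + (0.8374)(0.8457)(-0.0437) = 0.26081,
so c = arccos(0.26081) = 1.30694 rad.
On the unit sphere the arc length equals the central angle: 1.3069.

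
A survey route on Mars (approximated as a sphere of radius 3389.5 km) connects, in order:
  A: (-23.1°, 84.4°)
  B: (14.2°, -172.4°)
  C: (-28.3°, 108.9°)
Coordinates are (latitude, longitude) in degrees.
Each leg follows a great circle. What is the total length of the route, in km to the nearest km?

Leg A→B: central angle 1.8754 rad, distance 6356.5 km.
Leg B→C: central angle 1.5198 rad, distance 5151.4 km.
Total: 6356.5 + 5151.4 ≈ 11508 km.

11508 km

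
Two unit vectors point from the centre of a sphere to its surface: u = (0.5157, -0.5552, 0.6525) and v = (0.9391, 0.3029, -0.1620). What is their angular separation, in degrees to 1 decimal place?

77.9°

u·v = 0.2104; |u| = 1.0000, |v| = 1.0000.
cos θ = (u·v)/(|u||v|) = 0.2104, so θ = 77.9°.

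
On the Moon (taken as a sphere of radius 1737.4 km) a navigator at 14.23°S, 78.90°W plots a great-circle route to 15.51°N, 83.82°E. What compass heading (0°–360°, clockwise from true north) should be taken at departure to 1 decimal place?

Δλ = 162.720° = 2.8400 rad.
y = sin Δλ · cos φ₂ = (0.2970)(0.9636) = 0.2862
x = cos φ₁ sin φ₂ − sin φ₁ cos φ₂ cos Δλ = (0.9693)(0.2674) − (-0.2458)(0.9636)(-0.9549) = 0.0330
θ = atan2(y, x) = 83.42°, so the bearing is 83.4°.

83.4°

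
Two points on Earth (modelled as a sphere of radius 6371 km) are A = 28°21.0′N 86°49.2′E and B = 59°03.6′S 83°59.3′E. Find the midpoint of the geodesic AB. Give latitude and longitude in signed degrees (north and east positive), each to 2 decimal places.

-15.36°, 85.78°

The central angle between A and B is δ = 1.5261 rad.
With f = 0.5, the slerp weights are sin((1−f)δ)/sin δ = 0.6918 and sin(fδ)/sin δ = 0.6918.
Weighted sum of the unit vectors: (0.6918)·(0.0488,0.8787,0.4749) + (0.6918)·(0.0538,0.5113,-0.8577) = (0.0710, 0.9617, -0.2649).
Converting back: φ = atan2(z, √(x²+y²)) = -15.36°, λ = atan2(y, x) = 85.78°.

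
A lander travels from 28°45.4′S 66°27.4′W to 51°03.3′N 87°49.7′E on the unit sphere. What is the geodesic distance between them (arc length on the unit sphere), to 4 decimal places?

In radians: φ₁ = -0.5019, φ₂ = 0.8911, Δλ = 154.285° = 2.6928 rad.
cos c = sin φ₁ sin φ₂ + cos φ₁ cos φ₂ cos Δλ = (-0.4811)(0.7777) + (0.8767)(0.6286)(-0.9010) = -0.87065,
so c = arccos(-0.87065) = 2.62731 rad.
On the unit sphere the arc length equals the central angle: 2.6273.

2.6273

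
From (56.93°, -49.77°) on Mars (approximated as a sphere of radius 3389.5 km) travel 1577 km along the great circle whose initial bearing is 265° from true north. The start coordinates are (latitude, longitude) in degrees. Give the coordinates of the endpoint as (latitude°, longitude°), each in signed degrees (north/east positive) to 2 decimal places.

Angular distance δ = d/R = 1577/3389.5 = 0.46526 rad; initial bearing θ = 4.6251 rad.
sin φ₂ = sin φ₁ cos δ + cos φ₁ sin δ cos θ = (0.8380)(0.8937) + (0.5457)(0.4487)(-0.0872) = 0.7276, so φ₂ = 46.68°.
Δλ = atan2(sin θ sin δ cos φ₁, cos δ − sin φ₁ sin φ₂) = atan2(-0.2439, 0.2840) = -40.656°.
λ₂ = -49.770° − 40.656° = -90.43°.

46.68°, -90.43°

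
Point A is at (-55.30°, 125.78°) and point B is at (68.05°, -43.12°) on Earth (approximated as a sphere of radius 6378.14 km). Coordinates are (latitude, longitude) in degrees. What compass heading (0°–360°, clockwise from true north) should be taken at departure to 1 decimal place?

342.4°

With φ₁ = -0.9652, φ₂ = 1.1877, Δλ = -2.9479 rad, the forward-azimuth formula gives
θ = atan2( sin Δλ cos φ₂ , cos φ₁ sin φ₂ − sin φ₁ cos φ₂ cos Δλ ) = atan2(-0.0720, 0.2264) = -17.63°.
Adding 360° brings this into [0°, 360°): 342.4°.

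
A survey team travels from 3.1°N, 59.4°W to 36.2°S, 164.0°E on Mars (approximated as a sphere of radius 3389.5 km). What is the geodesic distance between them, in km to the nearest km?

7580 km

In radians: φ₁ = 0.0541, φ₂ = -0.6318, Δλ = -136.600° = -2.3841 rad.
cos c = sin φ₁ sin φ₂ + cos φ₁ cos φ₂ cos Δλ = (0.0541)(-0.5906) + (0.9985)(0.8070)(-0.7266) = -0.61740,
so c = arccos(-0.61740) = 2.23623 rad.
Distance = R·c = 3389.5 × 2.2362 ≈ 7580 km.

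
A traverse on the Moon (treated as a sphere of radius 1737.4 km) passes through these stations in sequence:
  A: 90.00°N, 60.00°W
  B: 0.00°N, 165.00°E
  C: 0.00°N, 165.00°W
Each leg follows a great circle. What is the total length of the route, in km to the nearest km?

3639 km

Leg A→B: central angle 1.5708 rad, distance 2729.1 km.
Leg B→C: central angle 0.5236 rad, distance 909.7 km.
Total: 2729.1 + 909.7 ≈ 3639 km.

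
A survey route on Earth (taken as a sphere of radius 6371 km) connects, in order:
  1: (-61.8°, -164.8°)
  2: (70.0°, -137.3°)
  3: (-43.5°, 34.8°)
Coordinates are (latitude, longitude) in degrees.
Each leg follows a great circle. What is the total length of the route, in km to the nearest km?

Leg 1→2: central angle 2.3251 rad, distance 14813.3 km.
Leg 2→3: central angle 2.6738 rad, distance 17035.0 km.
Total: 14813.3 + 17035.0 ≈ 31848 km.

31848 km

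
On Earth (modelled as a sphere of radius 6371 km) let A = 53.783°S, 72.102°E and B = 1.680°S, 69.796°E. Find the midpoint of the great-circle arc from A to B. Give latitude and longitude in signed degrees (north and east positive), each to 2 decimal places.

-27.74°, 70.65°

The central angle between A and B is δ = 0.9100 rad.
With f = 0.5, the slerp weights are sin((1−f)δ)/sin δ = 0.5566 and sin(fδ)/sin δ = 0.5566.
Weighted sum of the unit vectors: (0.5566)·(0.1816,0.5623,-0.8068) + (0.5566)·(0.3452,0.9381,-0.0293) = (0.2932, 0.8351, -0.4654).
Converting back: φ = atan2(z, √(x²+y²)) = -27.74°, λ = atan2(y, x) = 70.65°.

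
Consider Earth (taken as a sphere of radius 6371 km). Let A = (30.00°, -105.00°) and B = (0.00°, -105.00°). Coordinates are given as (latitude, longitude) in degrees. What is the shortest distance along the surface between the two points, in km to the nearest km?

3336 km

Let φ₁ = 0.5236 rad, φ₂ = 0.0000 rad, and Δλ = 0.0000 rad.
Haversine: a = sin²(Δφ/2) + cos φ₁ cos φ₂ sin²(Δλ/2) = 0.0670 + (0.8660)(1.0000)(0.0000) = 0.06699.
Central angle c = 2·arcsin(√a) = 0.52360 rad.
Distance = R·c = 6371 × 0.5236 ≈ 3336 km.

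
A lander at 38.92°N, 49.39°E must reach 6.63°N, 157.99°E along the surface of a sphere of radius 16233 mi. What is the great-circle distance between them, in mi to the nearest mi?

Let φ₁ = 0.6793 rad, φ₂ = 0.1157 rad, and Δλ = 1.8954 rad.
cos c = sin φ₁ sin φ₂ + cos φ₁ cos φ₂ cos Δλ = (0.6282)(0.1155) + (0.7780)(0.9933)(-0.3190) = -0.17396,
so c = arccos(-0.17396) = 1.74565 rad.
Distance = R·c = 16233 × 1.7457 ≈ 28337 mi.

28337 mi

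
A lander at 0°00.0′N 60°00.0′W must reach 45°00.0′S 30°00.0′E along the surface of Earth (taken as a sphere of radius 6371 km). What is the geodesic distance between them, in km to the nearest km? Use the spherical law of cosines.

With latitudes φ₁ = 0.000°, φ₂ = -45.000° and longitude difference Δλ = 90.000°:
cos c = sin φ₁ sin φ₂ + cos φ₁ cos φ₂ cos Δλ = (0.0000)(-0.7071) + (1.0000)(0.7071)(0.0000) = -0.00000,
so c = arccos(-0.00000) = 1.57080 rad.
Distance = R·c = 6371 × 1.5708 ≈ 10008 km.

10008 km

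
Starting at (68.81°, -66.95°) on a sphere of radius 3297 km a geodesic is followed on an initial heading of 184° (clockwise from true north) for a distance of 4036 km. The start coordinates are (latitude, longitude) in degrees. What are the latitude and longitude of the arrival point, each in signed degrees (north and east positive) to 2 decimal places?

Angular distance δ = d/R = 4036/3297 = 1.22414 rad; initial bearing θ = 3.2114 rad.
sin φ₂ = sin φ₁ cos δ + cos φ₁ sin δ cos θ = (0.9324)(0.3398) + (0.3615)(0.9405)(-0.9976) = -0.0224, so φ₂ = -1.28°.
Δλ = atan2(sin θ sin δ cos φ₁, cos δ − sin φ₁ sin φ₂) = atan2(-0.0237, 0.3606) = -3.763°.
λ₂ = -66.950° − 3.763° = -70.71°.

-1.28°, -70.71°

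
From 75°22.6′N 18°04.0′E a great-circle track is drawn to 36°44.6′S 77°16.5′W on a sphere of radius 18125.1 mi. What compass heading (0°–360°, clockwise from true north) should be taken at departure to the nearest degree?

With φ₁ = 1.3156, φ₂ = -0.6413, Δλ = -1.6640 rad, the forward-azimuth formula gives
θ = atan2( sin Δλ cos φ₂ , cos φ₁ sin φ₂ − sin φ₁ cos φ₂ cos Δλ ) = atan2(-0.7978, -0.0788) = -95.64°.
Adding 360° brings this into [0°, 360°): 264°.

264°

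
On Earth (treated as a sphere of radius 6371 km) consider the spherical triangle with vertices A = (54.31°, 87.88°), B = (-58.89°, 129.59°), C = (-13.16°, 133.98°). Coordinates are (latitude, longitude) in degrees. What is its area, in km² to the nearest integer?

18672797 km²

Side lengths (central angles): a = 0.8002, b = 1.3602, c = 2.0605 rad; semiperimeter s = 2.1105.
By l'Huilier's theorem, tan(E/4) = √[tan(s/2) tan((s−a)/2) tan((s−b)/2) tan((s−c)/2)], giving spherical excess E = 0.4600 rad.
Area = E·R² = 0.4600 × (6371)² ≈ 18672797 km².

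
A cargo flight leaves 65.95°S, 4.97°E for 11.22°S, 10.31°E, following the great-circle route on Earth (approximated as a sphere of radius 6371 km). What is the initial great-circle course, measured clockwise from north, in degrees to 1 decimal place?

Δλ = 5.340° = 0.0932 rad.
y = sin Δλ · cos φ₂ = (0.0931)(0.9809) = 0.0913
x = cos φ₁ sin φ₂ − sin φ₁ cos φ₂ cos Δλ = (0.4075)(-0.1946) − (-0.9132)(0.9809)(0.9957) = 0.8126
θ = atan2(y, x) = 6.41°, so the bearing is 6.4°.

6.4°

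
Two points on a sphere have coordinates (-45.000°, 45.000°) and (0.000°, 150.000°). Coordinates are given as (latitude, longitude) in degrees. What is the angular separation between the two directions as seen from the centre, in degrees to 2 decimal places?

Let φ₁ = -0.7854 rad, φ₂ = 0.0000 rad, and Δλ = 1.8326 rad.
Haversine: a = sin²(Δφ/2) + cos φ₁ cos φ₂ sin²(Δλ/2) = 0.1464 + (0.7071)(1.0000)(0.6294) = 0.59151.
Central angle c = 2·arcsin(√a) = 1.75485 rad.
So the angular separation is 100.55°.

100.55°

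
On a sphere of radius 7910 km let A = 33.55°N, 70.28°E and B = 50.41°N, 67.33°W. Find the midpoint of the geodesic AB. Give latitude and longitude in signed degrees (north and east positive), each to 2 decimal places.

66.98°, 20.45°

Central angle δ = 1.5372 rad. Interpolating on the sphere with fraction f = 0.5:
P = [sin((1−f)δ)·A + sin(fδ)·B] / sin δ = 0.6955·A + 0.6955·B in Cartesian coordinates,
giving P = (0.3664, 0.1366, 0.9204), i.e. latitude 66.98°, longitude 20.45°.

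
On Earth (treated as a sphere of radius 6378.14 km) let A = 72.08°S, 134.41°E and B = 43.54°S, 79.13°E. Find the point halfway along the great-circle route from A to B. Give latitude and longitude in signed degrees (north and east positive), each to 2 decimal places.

Central angle δ = 0.6722 rad. Interpolating on the sphere with fraction f = 0.5:
P = [sin((1−f)δ)·A + sin(fδ)·B] / sin δ = 0.5296·A + 0.5296·B in Cartesian coordinates,
giving P = (-0.0416, 0.4934, -0.8688), i.e. latitude -60.32°, longitude 94.82°.

-60.32°, 94.82°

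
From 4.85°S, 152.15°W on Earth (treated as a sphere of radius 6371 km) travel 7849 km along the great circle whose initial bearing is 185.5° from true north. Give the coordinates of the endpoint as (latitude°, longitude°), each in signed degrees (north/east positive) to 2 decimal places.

Angular distance δ = d/R = 7849/6371 = 1.23199 rad; initial bearing θ = 3.2376 rad.
sin φ₂ = sin φ₁ cos δ + cos φ₁ sin δ cos θ = (-0.0845)(0.3324) + (0.9964)(0.9432)(-0.9954) = -0.9635, so φ₂ = -74.48°.
Δλ = atan2(sin θ sin δ cos φ₁, cos δ − sin φ₁ sin φ₂) = atan2(-0.0901, 0.2509) = -19.748°.
λ₂ = -152.150° − 19.748° = -171.90°.

-74.48°, -171.90°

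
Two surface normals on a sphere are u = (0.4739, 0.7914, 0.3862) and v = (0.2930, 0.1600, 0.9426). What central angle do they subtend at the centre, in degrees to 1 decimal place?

51.0°

u·v = 0.6295; |u| = 1.0000, |v| = 1.0000.
cos θ = (u·v)/(|u||v|) = 0.6295, so θ = 51.0°.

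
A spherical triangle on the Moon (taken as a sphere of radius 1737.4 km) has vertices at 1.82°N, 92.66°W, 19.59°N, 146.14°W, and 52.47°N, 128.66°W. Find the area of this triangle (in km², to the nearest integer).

978746 km²

Side lengths (central angles): a = 0.6210, b = 1.0266, c = 0.9630 rad; semiperimeter s = 1.3053.
By l'Huilier's theorem, tan(E/4) = √[tan(s/2) tan((s−a)/2) tan((s−b)/2) tan((s−c)/2)], giving spherical excess E = 0.3242 rad.
Area = E·R² = 0.3242 × (1737.4)² ≈ 978746 km².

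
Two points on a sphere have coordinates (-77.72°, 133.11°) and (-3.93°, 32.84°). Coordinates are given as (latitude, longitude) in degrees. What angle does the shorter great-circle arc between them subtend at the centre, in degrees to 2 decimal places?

With latitudes φ₁ = -77.720°, φ₂ = -3.930° and longitude difference Δλ = -100.270°:
cos c = sin φ₁ sin φ₂ + cos φ₁ cos φ₂ cos Δλ = (-0.9771)(-0.0685) + (0.2127)(0.9976)(-0.1783) = 0.02914,
so c = arccos(0.02914) = 1.54165 rad.
So the angular separation is 88.33°.

88.33°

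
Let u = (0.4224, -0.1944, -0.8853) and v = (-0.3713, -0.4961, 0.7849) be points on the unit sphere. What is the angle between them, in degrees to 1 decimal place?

139.0°

u·v = -0.7553; |u| = 1.0000, |v| = 1.0000.
cos θ = (u·v)/(|u||v|) = -0.7553, so θ = 139.0°.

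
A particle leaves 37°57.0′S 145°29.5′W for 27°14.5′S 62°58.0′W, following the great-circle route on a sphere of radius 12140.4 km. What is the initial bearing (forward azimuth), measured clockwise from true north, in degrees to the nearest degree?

Δλ = 82.525° = 1.4403 rad.
y = sin Δλ · cos φ₂ = (0.9915)(0.8891) = 0.8815
x = cos φ₁ sin φ₂ − sin φ₁ cos φ₂ cos Δλ = (0.7885)(-0.4577) − (-0.6150)(0.8891)(0.1301) = -0.2898
θ = atan2(y, x) = 108.20°, so the bearing is 108°.

108°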